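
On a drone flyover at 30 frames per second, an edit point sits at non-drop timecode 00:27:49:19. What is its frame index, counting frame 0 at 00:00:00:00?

50089

Total seconds to the label: (0 × 3600 + 27 × 60 + 49) = 1669.
Frame index = 1669 × 30 + 19 = 50089.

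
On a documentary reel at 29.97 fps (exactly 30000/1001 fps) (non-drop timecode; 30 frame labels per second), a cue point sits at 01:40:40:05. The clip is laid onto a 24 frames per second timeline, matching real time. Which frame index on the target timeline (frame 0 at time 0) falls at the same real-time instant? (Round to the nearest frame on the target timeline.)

frame 145109

Source frame index: (1×3600 + 40×60 + 40) × 30 + 5 = 181205.
Real time: 181205 / (30000/1001) = 36277241/6000 s.
Target frame: (36277241/6000) × (24) = 36277241/250 ≈ 145108.964 → 145109.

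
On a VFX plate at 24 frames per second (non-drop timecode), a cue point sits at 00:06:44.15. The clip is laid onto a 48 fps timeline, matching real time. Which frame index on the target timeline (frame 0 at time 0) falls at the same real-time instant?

Source frame index: (0×3600 + 6×60 + 44) × 24 + 15 = 9711.
Real time: 9711 / (24) = 3237/8 s.
Target frame: (3237/8) × (48) = 19422.

frame 19422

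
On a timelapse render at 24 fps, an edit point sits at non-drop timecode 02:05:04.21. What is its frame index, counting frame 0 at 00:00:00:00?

180117

Total seconds to the label: (2 × 3600 + 5 × 60 + 4) = 7504.
Frame index = 7504 × 24 + 21 = 180117.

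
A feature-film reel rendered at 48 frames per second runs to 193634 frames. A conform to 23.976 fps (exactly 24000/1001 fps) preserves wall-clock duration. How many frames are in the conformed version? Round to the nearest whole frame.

96720 frames

Frames at target rate = 193634 × (24000/1001) / (48) = 13831000/143 ≈ 96720.280.
Nearest whole frame: 96720.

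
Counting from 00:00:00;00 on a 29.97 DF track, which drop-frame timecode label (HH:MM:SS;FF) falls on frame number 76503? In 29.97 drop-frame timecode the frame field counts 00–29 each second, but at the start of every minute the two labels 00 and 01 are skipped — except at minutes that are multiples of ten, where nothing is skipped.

00:42:32;19

Ten DF minutes hold 17982 frames, so frame 76503 lies in block 4 (frames 71928–89909) with 4575 frames into that block.
The block's first minute is 1800 frames and the rest 1798 each; 4575 frames reaches minute 2, so 4 × 18 + 2 × 2 = 76 labels have been skipped so far.
Adding those back, label number 76503 + 76 = 76579 at 30 labels/s is 2552 s + 19 f = 0 h 42 min 32 s frame 19, i.e. 00:42:32;19.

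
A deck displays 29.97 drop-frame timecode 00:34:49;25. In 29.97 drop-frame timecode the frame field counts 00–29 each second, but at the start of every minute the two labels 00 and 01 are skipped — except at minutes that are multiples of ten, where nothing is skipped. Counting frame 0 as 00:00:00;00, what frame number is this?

Complete 10-minute blocks: 3, each 17982 frames → 53946.
Remaining 4 whole minutes in the current block: 1800 + 3 × 1798 = 7194 frames.
Within the current minute: 49 × 30 + 25 − 2 = 1493 (labels ;00/;01 skipped at this minute). Total = 53946 + 7194 + 1493 = 62633.

62633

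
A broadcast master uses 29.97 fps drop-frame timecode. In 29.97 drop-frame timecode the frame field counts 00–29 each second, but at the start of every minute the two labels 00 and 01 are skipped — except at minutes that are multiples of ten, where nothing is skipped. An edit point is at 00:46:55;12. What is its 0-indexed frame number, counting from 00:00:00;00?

84378

Complete 10-minute blocks: 4, each 17982 frames → 71928.
Remaining 6 whole minutes in the current block: 1800 + 5 × 1798 = 10790 frames.
Within the current minute: 55 × 30 + 12 − 2 = 1660 (labels ;00/;01 skipped at this minute). Total = 71928 + 10790 + 1660 = 84378.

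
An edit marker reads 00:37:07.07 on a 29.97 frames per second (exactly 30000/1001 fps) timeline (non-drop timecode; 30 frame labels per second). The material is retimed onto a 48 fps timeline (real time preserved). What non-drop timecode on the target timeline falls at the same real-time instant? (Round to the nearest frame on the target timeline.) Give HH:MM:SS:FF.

Source frame index: (0×3600 + 37×60 + 7) × 30 + 7 = 66817.
Real time: 66817 / (30000/1001) = 66883817/30000 s.
Target frame: (66883817/30000) × (48) = 66883817/625 ≈ 107014.107 → 107014.
At 48 labels/s: frame 107014 → 00:37:09:22.

00:37:09:22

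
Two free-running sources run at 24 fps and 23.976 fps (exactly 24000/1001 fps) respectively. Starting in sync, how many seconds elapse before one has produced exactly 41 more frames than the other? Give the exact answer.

The gap grows by |24000/1001 − 24| = 24/1001 frames per second.
Time for a 41-frame gap: 41 ÷ (24/1001) = 41041/24 s.

41041/24 seconds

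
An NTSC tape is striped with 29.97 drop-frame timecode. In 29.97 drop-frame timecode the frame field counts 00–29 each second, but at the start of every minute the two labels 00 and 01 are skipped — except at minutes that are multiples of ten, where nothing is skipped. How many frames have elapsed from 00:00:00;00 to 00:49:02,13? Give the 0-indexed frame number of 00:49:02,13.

88183

As if non-drop at 30 labels/s: (0 × 3600 + 49 × 60 + 2) × 30 + 13 = 88273.
Minute boundaries passed: 49; those not divisible by 10: 49 − 4 = 45; dropped labels = 2 × 45 = 90.
Actual frame index = 88273 − 90 = 88183.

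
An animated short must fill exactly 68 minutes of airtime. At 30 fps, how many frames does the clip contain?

68 min = 4080 s.
Frames = 4080 × 30 = 122400.

122400 frames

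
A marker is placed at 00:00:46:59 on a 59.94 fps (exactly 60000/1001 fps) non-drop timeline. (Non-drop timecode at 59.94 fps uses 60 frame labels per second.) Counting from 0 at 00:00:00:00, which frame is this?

Total seconds to the label: (0 × 3600 + 0 × 60 + 46) = 46.
Frame index = 46 × 60 + 59 = 2819.

frame 2819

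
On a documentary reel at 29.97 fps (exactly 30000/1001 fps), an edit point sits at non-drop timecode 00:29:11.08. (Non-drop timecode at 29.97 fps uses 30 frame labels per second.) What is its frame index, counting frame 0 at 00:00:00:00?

Total seconds to the label: (0 × 3600 + 29 × 60 + 11) = 1751.
Frame index = 1751 × 30 + 8 = 52538.

frame 52538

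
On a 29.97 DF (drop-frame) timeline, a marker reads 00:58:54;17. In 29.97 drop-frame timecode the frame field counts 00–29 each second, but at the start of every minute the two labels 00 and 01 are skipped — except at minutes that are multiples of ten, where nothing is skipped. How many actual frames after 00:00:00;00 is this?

As if non-drop at 30 labels/s: (0 × 3600 + 58 × 60 + 54) × 30 + 17 = 106037.
Minute boundaries passed: 58; those not divisible by 10: 58 − 5 = 53; dropped labels = 2 × 53 = 106.
Actual frame index = 106037 − 106 = 105931.

105931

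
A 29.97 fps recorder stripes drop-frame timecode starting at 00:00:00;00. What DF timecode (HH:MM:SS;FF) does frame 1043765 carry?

09:40:26;29

Each 10-minute DF block holds 10 × 60 × 30 − 9 × 2 = 17982 frames. 1043765 ÷ 17982 → 58 full blocks, remainder 809.
Within the partial block the first minute is 1800 frames and each further minute 1798, so 0 further minute boundaries passed. Total skipped labels = 18 × 58 + 2 × 0 = 1044.
Non-drop label index = 1043765 + 1044 = 1044809; at 30 labels/s that is 09:40:26:29, i.e. DF 09:40:26;29.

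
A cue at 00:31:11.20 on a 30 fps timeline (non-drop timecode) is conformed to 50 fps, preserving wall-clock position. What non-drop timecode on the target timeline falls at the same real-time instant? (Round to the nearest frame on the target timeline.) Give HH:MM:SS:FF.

00:31:11:33

Source frame index: (0×3600 + 31×60 + 11) × 30 + 20 = 56150.
Real time: 56150 / (30) = 5615/3 s.
Target frame: (5615/3) × (50) = 280750/3 ≈ 93583.333 → 93583.
At 50 labels/s: frame 93583 → 00:31:11:33.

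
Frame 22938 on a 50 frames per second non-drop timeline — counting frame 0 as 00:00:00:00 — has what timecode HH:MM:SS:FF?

22938 ÷ 50 = 458 full seconds, remainder 38 frames.
458 s = 0 h 7 min 38 s.
Timecode: 00:07:38:38.

00:07:38:38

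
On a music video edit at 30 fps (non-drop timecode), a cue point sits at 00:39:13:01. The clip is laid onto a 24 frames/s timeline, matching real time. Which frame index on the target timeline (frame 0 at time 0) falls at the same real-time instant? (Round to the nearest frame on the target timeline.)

Source frame index: (0×3600 + 39×60 + 13) × 30 + 1 = 70591.
Real time: 70591 / (30) = 70591/30 s.
Target frame: (70591/30) × (24) = 282364/5 ≈ 56472.800 → 56473.

frame 56473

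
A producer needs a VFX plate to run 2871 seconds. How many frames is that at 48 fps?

Frames = 2871 × 48 = 137808.

137808 frames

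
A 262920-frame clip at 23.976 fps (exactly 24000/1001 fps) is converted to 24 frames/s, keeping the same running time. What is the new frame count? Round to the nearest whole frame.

Frames at target rate = 262920 × (24) / (24000/1001) = 6579573/25 ≈ 263182.920.
Nearest whole frame: 263183.

263183 frames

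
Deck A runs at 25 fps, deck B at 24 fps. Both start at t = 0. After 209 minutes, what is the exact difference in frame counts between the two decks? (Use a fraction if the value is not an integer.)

209 min = 12540 s.
A emits 25 × 12540 = 313500 frames; B emits 24 × 12540 = 300960.
Difference = 12540 frames; B is behind A.

12540 frames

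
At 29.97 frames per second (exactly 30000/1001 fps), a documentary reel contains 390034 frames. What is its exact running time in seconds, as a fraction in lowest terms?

Running time = 390034 ÷ (30000/1001) = 390034 × 1001/30000 = 195212017/15000 s.

195212017/15000 seconds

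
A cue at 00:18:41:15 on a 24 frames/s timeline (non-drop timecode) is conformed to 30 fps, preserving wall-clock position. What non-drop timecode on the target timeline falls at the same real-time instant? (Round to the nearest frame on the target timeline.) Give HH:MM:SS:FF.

00:18:41:19

Source frame index: (0×3600 + 18×60 + 41) × 24 + 15 = 26919.
Real time: 26919 / (24) = 8973/8 s.
Target frame: (8973/8) × (30) = 134595/4 ≈ 33648.750 → 33649.
At 30 labels/s: frame 33649 → 00:18:41:19.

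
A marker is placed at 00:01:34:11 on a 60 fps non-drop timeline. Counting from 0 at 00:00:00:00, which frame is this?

5651

Total seconds to the label: (0 × 3600 + 1 × 60 + 34) = 94.
Frame index = 94 × 60 + 11 = 5651.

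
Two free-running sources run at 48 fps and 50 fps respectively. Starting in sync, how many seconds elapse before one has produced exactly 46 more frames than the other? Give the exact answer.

23 seconds

The gap grows by |50 − 48| = 2 frames per second.
Time for a 46-frame gap: 46 ÷ (2) = 23 s.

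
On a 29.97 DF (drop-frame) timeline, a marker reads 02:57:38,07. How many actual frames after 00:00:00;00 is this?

319427

Complete 10-minute blocks: 17, each 17982 frames → 305694.
Remaining 7 whole minutes in the current block: 1800 + 6 × 1798 = 12588 frames.
Within the current minute: 38 × 30 + 7 − 2 = 1145 (labels ;00/;01 skipped at this minute). Total = 305694 + 12588 + 1145 = 319427.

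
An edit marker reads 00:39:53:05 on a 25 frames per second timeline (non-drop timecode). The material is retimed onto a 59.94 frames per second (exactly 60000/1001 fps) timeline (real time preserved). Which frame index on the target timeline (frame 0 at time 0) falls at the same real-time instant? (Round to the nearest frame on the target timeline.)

Source frame index: (0×3600 + 39×60 + 53) × 25 + 5 = 59830.
Real time: 59830 / (25) = 11966/5 s.
Target frame: (11966/5) × (60000/1001) = 143592000/1001 ≈ 143448.551 → 143449.

frame 143449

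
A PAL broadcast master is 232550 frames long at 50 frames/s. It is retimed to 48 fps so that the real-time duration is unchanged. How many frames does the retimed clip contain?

223248 frames

Target frames = source frames × (target rate / source rate) = 232550 × (48)/(50) = 232550 × 24/25 = 223248.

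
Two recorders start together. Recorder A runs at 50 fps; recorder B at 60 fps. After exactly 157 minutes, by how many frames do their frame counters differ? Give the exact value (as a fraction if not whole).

94200 frames

157 min = 9420 s.
A emits 50 × 9420 = 471000 frames; B emits 60 × 9420 = 565200.
Difference = 94200 frames; B is ahead of A.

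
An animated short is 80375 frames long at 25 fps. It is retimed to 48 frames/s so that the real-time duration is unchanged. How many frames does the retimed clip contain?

154320 frames

Target frames = source frames × (target rate / source rate) = 80375 × (48)/(25) = 80375 × 48/25 = 154320.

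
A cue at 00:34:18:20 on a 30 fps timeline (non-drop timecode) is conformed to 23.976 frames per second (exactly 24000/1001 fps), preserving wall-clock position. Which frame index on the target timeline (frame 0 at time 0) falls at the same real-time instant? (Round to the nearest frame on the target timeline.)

Source frame index: (0×3600 + 34×60 + 18) × 30 + 20 = 61760.
Real time: 61760 / (30) = 6176/3 s.
Target frame: (6176/3) × (24000/1001) = 49408000/1001 ≈ 49358.641 → 49359.

frame 49359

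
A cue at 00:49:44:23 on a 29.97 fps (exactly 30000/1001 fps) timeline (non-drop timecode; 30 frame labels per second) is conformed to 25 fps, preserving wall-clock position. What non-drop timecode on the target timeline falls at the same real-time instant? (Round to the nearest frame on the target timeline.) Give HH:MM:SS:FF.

00:49:47:19

Source frame index: (0×3600 + 49×60 + 44) × 30 + 23 = 89543.
Real time: 89543 / (30000/1001) = 89632543/30000 s.
Target frame: (89632543/30000) × (25) = 89632543/1200 ≈ 74693.786 → 74694.
At 25 labels/s: frame 74694 → 00:49:47:19.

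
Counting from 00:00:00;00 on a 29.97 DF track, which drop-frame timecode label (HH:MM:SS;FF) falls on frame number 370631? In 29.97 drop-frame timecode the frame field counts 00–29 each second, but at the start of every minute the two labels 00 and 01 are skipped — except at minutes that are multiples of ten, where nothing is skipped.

03:26:06;23

Each 10-minute DF block holds 10 × 60 × 30 − 9 × 2 = 17982 frames. 370631 ÷ 17982 → 20 full blocks, remainder 10991.
Within the partial block the first minute is 1800 frames and each further minute 1798, so 6 further minute boundaries passed. Total skipped labels = 18 × 20 + 2 × 6 = 372.
Non-drop label index = 370631 + 372 = 371003; at 30 labels/s that is 03:26:06:23, i.e. DF 03:26:06;23.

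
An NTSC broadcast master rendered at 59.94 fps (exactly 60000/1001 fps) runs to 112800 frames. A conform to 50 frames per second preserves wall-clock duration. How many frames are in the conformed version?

Target frames = source frames × (target rate / source rate) = 112800 × (50)/(60000/1001) = 112800 × 1001/1200 = 94094.

94094 frames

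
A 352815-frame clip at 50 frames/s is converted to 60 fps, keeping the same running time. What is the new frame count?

423378 frames

Target frames = source frames × (target rate / source rate) = 352815 × (60)/(50) = 352815 × 6/5 = 423378.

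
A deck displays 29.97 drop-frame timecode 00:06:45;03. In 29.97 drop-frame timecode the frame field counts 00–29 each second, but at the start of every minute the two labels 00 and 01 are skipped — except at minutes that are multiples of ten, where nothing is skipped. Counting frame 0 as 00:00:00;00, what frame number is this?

Complete 10-minute blocks: 0, each 17982 frames → 0.
Remaining 6 whole minutes in the current block: 1800 + 5 × 1798 = 10790 frames.
Within the current minute: 45 × 30 + 3 − 2 = 1351 (labels ;00/;01 skipped at this minute). Total = 0 + 10790 + 1351 = 12141.

12141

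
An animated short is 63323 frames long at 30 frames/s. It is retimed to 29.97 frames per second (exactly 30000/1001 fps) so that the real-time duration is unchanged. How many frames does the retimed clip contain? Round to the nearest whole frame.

Frames at target rate = 63323 × (30000/1001) / (30) = 4871000/77 ≈ 63259.740.
Nearest whole frame: 63260.

63260 frames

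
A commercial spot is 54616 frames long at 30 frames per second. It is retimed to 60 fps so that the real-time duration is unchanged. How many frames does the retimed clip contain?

Frames at target rate = 54616 × (60) / (30) = 109232.

109232 frames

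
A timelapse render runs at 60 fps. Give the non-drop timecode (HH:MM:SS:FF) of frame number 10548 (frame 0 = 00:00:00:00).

10548 ÷ 60 = 175 full seconds, remainder 48 frames.
175 s = 0 h 2 min 55 s.
Timecode: 00:02:55:48.

00:02:55:48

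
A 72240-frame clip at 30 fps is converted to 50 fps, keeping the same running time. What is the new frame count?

120400 frames

Target frames = source frames × (target rate / source rate) = 72240 × (50)/(30) = 72240 × 5/3 = 120400.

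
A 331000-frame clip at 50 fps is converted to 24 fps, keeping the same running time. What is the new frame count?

158880 frames

Target frames = source frames × (target rate / source rate) = 331000 × (24)/(50) = 331000 × 12/25 = 158880.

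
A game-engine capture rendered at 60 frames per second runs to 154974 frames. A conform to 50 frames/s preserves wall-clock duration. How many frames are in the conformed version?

Target frames = source frames × (target rate / source rate) = 154974 × (50)/(60) = 154974 × 5/6 = 129145.

129145 frames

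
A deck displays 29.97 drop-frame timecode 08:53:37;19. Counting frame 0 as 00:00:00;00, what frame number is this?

Complete 10-minute blocks: 53, each 17982 frames → 953046.
Remaining 3 whole minutes in the current block: 1800 + 2 × 1798 = 5396 frames.
Within the current minute: 37 × 30 + 19 − 2 = 1127 (labels ;00/;01 skipped at this minute). Total = 953046 + 5396 + 1127 = 959569.

959569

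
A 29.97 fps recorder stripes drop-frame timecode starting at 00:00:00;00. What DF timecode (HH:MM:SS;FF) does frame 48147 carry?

Ten DF minutes hold 17982 frames, so frame 48147 lies in block 2 (frames 35964–53945) with 12183 frames into that block.
The block's first minute is 1800 frames and the rest 1798 each; 12183 frames reaches minute 6, so 2 × 18 + 6 × 2 = 48 labels have been skipped so far.
Adding those back, label number 48147 + 48 = 48195 at 30 labels/s is 1606 s + 15 f = 0 h 26 min 46 s frame 15, i.e. 00:26:46;15.

00:26:46;15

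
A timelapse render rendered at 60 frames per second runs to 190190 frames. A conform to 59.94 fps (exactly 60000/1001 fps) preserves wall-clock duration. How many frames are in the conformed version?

Target frames = source frames × (target rate / source rate) = 190190 × (60000/1001)/(60) = 190190 × 1000/1001 = 190000.

190000 frames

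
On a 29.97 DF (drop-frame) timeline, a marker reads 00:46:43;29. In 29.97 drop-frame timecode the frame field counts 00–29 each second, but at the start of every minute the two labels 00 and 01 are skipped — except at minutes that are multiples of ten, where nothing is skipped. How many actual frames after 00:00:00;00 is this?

84035

As if non-drop at 30 labels/s: (0 × 3600 + 46 × 60 + 43) × 30 + 29 = 84119.
Minute boundaries passed: 46; those not divisible by 10: 46 − 4 = 42; dropped labels = 2 × 42 = 84.
Actual frame index = 84119 − 84 = 84035.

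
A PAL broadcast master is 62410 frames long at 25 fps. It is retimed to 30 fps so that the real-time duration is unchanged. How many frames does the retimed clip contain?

Target frames = source frames × (target rate / source rate) = 62410 × (30)/(25) = 62410 × 6/5 = 74892.

74892 frames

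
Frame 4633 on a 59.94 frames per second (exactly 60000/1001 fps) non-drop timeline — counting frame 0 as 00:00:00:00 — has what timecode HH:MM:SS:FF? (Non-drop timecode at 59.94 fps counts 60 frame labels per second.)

4633 ÷ 60 = 77 full seconds, remainder 13 frames.
77 s = 0 h 1 min 17 s.
Timecode: 00:01:17:13.

00:01:17:13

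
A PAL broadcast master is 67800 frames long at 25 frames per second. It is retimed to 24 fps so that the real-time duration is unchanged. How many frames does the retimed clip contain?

Target frames = source frames × (target rate / source rate) = 67800 × (24)/(25) = 67800 × 24/25 = 65088.

65088 frames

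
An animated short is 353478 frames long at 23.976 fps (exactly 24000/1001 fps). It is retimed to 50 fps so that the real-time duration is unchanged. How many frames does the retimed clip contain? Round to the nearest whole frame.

Frames at target rate = 353478 × (50) / (24000/1001) = 58971913/80 ≈ 737148.912.
Nearest whole frame: 737149.

737149 frames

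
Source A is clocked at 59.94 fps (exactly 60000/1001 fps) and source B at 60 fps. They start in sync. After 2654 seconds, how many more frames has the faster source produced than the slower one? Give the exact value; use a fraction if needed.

A emits 60000/1001 × 2654 = 159240000/1001 frames; B emits 60 × 2654 = 159240.
Difference = 159240/1001 frames (≈ 159.0809); B is ahead of A.

159240/1001 frames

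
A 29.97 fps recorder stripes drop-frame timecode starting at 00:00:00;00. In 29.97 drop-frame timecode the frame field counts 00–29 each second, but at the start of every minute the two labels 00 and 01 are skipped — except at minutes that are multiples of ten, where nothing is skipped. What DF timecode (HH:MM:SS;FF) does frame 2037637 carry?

Ten DF minutes hold 17982 frames, so frame 2037637 lies in block 113 (frames 2031966–2049947) with 5671 frames into that block.
The block's first minute is 1800 frames and the rest 1798 each; 5671 frames reaches minute 3, so 113 × 18 + 3 × 2 = 2040 labels have been skipped so far.
Adding those back, label number 2037637 + 2040 = 2039677 at 30 labels/s is 67989 s + 7 f = 18 h 53 min 9 s frame 7, i.e. 18:53:09;07.

18:53:09;07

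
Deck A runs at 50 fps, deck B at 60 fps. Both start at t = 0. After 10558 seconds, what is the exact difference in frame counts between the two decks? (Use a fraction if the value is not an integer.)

A emits 50 × 10558 = 527900 frames; B emits 60 × 10558 = 633480.
Difference = 105580 frames; B is ahead of A.

105580 frames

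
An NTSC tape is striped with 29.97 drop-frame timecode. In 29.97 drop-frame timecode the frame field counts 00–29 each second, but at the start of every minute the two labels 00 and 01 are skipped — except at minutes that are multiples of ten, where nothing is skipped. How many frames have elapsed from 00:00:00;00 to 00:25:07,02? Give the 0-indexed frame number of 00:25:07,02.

Complete 10-minute blocks: 2, each 17982 frames → 35964.
Remaining 5 whole minutes in the current block: 1800 + 4 × 1798 = 8992 frames.
Within the current minute: 7 × 30 + 2 − 2 = 210 (labels ;00/;01 skipped at this minute). Total = 35964 + 8992 + 210 = 45166.

45166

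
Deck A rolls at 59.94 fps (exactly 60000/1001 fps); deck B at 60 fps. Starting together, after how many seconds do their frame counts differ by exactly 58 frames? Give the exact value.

The gap grows by |60 − 60000/1001| = 60/1001 frames per second.
Time for a 58-frame gap: 58 ÷ (60/1001) = 29029/30 s.

29029/30 seconds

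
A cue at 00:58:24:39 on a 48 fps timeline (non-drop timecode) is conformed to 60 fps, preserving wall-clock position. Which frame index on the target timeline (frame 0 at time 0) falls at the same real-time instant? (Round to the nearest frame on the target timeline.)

Source frame index: (0×3600 + 58×60 + 24) × 48 + 39 = 168231.
Real time: 168231 / (48) = 56077/16 s.
Target frame: (56077/16) × (60) = 841155/4 ≈ 210288.750 → 210289.

frame 210289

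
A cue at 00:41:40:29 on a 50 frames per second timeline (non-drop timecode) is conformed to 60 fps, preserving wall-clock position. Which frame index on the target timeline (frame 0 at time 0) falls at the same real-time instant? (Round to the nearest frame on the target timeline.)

frame 150035

Source frame index: (0×3600 + 41×60 + 40) × 50 + 29 = 125029.
Real time: 125029 / (50) = 125029/50 s.
Target frame: (125029/50) × (60) = 750174/5 ≈ 150034.800 → 150035.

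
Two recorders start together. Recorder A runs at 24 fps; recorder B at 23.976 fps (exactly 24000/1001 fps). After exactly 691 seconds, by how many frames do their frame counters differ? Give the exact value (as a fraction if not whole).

A emits 24 × 691 = 16584 frames; B emits 24000/1001 × 691 = 16584000/1001.
Difference = 16584/1001 frames (≈ 16.5674); B is behind A.

16584/1001 frames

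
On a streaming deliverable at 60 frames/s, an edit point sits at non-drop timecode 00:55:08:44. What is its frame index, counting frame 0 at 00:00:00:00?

Total seconds to the label: (0 × 3600 + 55 × 60 + 8) = 3308.
Frame index = 3308 × 60 + 44 = 198524.

198524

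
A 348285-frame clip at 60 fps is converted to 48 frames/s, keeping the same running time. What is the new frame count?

278628 frames

Frames at target rate = 348285 × (48) / (60) = 278628.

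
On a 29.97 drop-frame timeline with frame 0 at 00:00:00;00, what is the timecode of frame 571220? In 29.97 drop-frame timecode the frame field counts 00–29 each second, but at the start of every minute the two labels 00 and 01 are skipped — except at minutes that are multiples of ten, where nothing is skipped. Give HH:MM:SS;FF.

05:17:39;22

Ten DF minutes hold 17982 frames, so frame 571220 lies in block 31 (frames 557442–575423) with 13778 frames into that block.
The block's first minute is 1800 frames and the rest 1798 each; 13778 frames reaches minute 7, so 31 × 18 + 7 × 2 = 572 labels have been skipped so far.
Adding those back, label number 571220 + 572 = 571792 at 30 labels/s is 19059 s + 22 f = 5 h 17 min 39 s frame 22, i.e. 05:17:39;22.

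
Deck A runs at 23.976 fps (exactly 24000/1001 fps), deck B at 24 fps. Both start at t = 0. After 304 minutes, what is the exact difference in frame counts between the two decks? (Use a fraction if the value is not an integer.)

304 min = 18240 s.
A emits 24000/1001 × 18240 = 437760000/1001 frames; B emits 24 × 18240 = 437760.
Difference = 437760/1001 frames (≈ 437.3227); B is ahead of A.

437760/1001 frames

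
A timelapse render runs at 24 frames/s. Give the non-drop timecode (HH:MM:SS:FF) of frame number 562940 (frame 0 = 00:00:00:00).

06:30:55:20

562940 ÷ 24 = 23455 full seconds, remainder 20 frames.
23455 s = 6 h 30 min 55 s.
Timecode: 06:30:55:20.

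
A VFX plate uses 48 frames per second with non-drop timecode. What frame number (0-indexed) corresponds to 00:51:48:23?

Total seconds to the label: (0 × 3600 + 51 × 60 + 48) = 3108.
Frame index = 3108 × 48 + 23 = 149207.

frame 149207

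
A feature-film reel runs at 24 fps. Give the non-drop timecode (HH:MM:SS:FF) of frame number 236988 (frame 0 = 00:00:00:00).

236988 ÷ 24 = 9874 full seconds, remainder 12 frames.
9874 s = 2 h 44 min 34 s.
Timecode: 02:44:34:12.

02:44:34:12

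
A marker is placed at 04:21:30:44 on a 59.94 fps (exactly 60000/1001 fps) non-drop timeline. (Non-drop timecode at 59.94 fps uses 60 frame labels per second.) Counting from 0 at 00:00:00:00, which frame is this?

Total seconds to the label: (4 × 3600 + 21 × 60 + 30) = 15690.
Frame index = 15690 × 60 + 44 = 941444.

frame 941444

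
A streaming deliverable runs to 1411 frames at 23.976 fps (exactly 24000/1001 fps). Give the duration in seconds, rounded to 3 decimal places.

Running time = 1411 × 1001/24000 = 1412411/24000 s ≈ 58.850 s.

58.850 seconds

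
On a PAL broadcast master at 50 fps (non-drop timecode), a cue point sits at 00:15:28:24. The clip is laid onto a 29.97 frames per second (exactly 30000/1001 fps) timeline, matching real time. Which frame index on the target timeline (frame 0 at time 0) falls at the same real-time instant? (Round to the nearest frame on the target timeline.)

Source frame index: (0×3600 + 15×60 + 28) × 50 + 24 = 46424.
Real time: 46424 / (50) = 23212/25 s.
Target frame: (23212/25) × (30000/1001) = 3979200/143 ≈ 27826.573 → 27827.

frame 27827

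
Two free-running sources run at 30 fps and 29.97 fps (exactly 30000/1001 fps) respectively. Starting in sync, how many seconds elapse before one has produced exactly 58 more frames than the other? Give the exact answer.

29029/15 seconds

The gap grows by |30000/1001 − 30| = 30/1001 frames per second.
Time for a 58-frame gap: 58 ÷ (30/1001) = 29029/15 s.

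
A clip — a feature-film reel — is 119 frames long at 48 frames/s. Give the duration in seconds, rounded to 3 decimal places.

2.479 seconds

Running time = 119 × 1/48 = 119/48 s ≈ 2.479 s.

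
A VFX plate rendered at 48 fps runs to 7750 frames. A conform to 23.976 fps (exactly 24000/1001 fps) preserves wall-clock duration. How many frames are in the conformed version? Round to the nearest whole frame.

3871 frames

Frames at target rate = 7750 × (24000/1001) / (48) = 3875000/1001 ≈ 3871.129.
Nearest whole frame: 3871.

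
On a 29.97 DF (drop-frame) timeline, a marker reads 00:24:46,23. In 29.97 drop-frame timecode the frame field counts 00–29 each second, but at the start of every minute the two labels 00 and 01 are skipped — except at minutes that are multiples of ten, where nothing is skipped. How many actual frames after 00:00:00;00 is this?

44559

Complete 10-minute blocks: 2, each 17982 frames → 35964.
Remaining 4 whole minutes in the current block: 1800 + 3 × 1798 = 7194 frames.
Within the current minute: 46 × 30 + 23 − 2 = 1401 (labels ;00/;01 skipped at this minute). Total = 35964 + 7194 + 1401 = 44559.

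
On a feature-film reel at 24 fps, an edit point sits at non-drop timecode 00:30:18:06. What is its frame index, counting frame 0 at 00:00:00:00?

frame 43638

Total seconds to the label: (0 × 3600 + 30 × 60 + 18) = 1818.
Frame index = 1818 × 24 + 6 = 43638.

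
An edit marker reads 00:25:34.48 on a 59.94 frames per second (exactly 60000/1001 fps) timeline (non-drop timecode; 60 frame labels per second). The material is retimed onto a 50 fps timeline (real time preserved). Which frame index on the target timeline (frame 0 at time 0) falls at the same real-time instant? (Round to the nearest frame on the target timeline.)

Source frame index: (0×3600 + 25×60 + 34) × 60 + 48 = 92088.
Real time: 92088 / (60000/1001) = 3840837/2500 s.
Target frame: (3840837/2500) × (50) = 3840837/50 ≈ 76816.740 → 76817.

frame 76817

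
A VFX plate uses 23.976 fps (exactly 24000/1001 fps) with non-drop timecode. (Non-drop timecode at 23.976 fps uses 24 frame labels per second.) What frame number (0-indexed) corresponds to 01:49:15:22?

157342

Total seconds to the label: (1 × 3600 + 49 × 60 + 15) = 6555.
Frame index = 6555 × 24 + 22 = 157342.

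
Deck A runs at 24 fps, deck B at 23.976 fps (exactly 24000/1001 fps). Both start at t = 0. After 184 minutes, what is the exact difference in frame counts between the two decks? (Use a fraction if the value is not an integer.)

264960/1001 frames

184 min = 11040 s.
A emits 24 × 11040 = 264960 frames; B emits 24000/1001 × 11040 = 264960000/1001.
Difference = 264960/1001 frames (≈ 264.6953); B is behind A.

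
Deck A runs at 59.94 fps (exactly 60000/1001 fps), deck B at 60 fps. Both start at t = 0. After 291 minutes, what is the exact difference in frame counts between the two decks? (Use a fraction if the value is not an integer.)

1047600/1001 frames

291 min = 17460 s.
A emits 60000/1001 × 17460 = 1047600000/1001 frames; B emits 60 × 17460 = 1047600.
Difference = 1047600/1001 frames (≈ 1046.5534); B is ahead of A.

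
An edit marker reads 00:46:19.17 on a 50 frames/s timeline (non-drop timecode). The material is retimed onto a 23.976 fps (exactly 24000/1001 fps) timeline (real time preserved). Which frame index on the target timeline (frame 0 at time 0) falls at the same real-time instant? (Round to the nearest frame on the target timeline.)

Source frame index: (0×3600 + 46×60 + 19) × 50 + 17 = 138967.
Real time: 138967 / (50) = 138967/50 s.
Target frame: (138967/50) × (24000/1001) = 66704160/1001 ≈ 66637.522 → 66638.

frame 66638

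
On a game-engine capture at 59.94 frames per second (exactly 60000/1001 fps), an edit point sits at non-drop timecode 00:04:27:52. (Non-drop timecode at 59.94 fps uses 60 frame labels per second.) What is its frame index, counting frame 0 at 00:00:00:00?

Total seconds to the label: (0 × 3600 + 4 × 60 + 27) = 267.
Frame index = 267 × 60 + 52 = 16072.

frame 16072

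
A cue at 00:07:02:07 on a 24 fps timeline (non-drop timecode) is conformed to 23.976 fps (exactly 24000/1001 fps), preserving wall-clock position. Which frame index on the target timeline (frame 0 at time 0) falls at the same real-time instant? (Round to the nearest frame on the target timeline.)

Source frame index: (0×3600 + 7×60 + 2) × 24 + 7 = 10135.
Real time: 10135 / (24) = 10135/24 s.
Target frame: (10135/24) × (24000/1001) = 10135000/1001 ≈ 10124.875 → 10125.

frame 10125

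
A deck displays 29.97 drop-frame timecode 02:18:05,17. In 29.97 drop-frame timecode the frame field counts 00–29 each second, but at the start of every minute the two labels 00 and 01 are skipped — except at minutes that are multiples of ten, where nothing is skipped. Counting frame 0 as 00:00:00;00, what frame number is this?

248317

Complete 10-minute blocks: 13, each 17982 frames → 233766.
Remaining 8 whole minutes in the current block: 1800 + 7 × 1798 = 14386 frames.
Within the current minute: 5 × 30 + 17 − 2 = 165 (labels ;00/;01 skipped at this minute). Total = 233766 + 14386 + 165 = 248317.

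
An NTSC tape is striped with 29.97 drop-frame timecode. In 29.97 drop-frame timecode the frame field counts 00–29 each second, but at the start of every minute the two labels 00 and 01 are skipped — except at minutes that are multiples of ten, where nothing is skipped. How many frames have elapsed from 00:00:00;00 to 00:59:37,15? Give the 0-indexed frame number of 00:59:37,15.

Complete 10-minute blocks: 5, each 17982 frames → 89910.
Remaining 9 whole minutes in the current block: 1800 + 8 × 1798 = 16184 frames.
Within the current minute: 37 × 30 + 15 − 2 = 1123 (labels ;00/;01 skipped at this minute). Total = 89910 + 16184 + 1123 = 107217.

107217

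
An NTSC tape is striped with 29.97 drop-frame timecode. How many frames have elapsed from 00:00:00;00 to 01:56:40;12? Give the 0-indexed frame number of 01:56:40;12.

209802

Complete 10-minute blocks: 11, each 17982 frames → 197802.
Remaining 6 whole minutes in the current block: 1800 + 5 × 1798 = 10790 frames.
Within the current minute: 40 × 30 + 12 − 2 = 1210 (labels ;00/;01 skipped at this minute). Total = 197802 + 10790 + 1210 = 209802.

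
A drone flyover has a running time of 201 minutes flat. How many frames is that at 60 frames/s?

723600 frames

201 min = 12060 s.
Frames = 12060 × 60 = 723600.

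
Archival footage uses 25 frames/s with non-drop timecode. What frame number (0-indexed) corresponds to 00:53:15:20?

frame 79895

Total seconds to the label: (0 × 3600 + 53 × 60 + 15) = 3195.
Frame index = 3195 × 25 + 20 = 79895.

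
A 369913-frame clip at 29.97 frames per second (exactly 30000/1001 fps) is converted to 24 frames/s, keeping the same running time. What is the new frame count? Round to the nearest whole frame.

296226 frames

Frames at target rate = 369913 × (24) / (30000/1001) = 370282913/1250 ≈ 296226.330.
Nearest whole frame: 296226.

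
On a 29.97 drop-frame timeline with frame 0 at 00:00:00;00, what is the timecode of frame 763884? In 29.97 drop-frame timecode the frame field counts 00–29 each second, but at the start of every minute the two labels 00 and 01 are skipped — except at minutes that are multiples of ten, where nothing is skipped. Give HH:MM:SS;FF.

Ten DF minutes hold 17982 frames, so frame 763884 lies in block 42 (frames 755244–773225) with 8640 frames into that block.
The block's first minute is 1800 frames and the rest 1798 each; 8640 frames reaches minute 4, so 42 × 18 + 4 × 2 = 764 labels have been skipped so far.
Adding those back, label number 763884 + 764 = 764648 at 30 labels/s is 25488 s + 8 f = 7 h 4 min 48 s frame 8, i.e. 07:04:48;08.

07:04:48;08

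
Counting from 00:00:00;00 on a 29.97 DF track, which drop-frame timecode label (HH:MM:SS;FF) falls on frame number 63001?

Ten DF minutes hold 17982 frames, so frame 63001 lies in block 3 (frames 53946–71927) with 9055 frames into that block.
The block's first minute is 1800 frames and the rest 1798 each; 9055 frames reaches minute 5, so 3 × 18 + 5 × 2 = 64 labels have been skipped so far.
Adding those back, label number 63001 + 64 = 63065 at 30 labels/s is 2102 s + 5 f = 0 h 35 min 2 s frame 5, i.e. 00:35:02;05.

00:35:02;05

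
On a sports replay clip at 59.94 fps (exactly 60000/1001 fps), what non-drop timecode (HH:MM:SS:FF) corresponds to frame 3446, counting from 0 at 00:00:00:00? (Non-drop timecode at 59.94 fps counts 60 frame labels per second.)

00:00:57:26

3446 ÷ 60 = 57 full seconds, remainder 26 frames.
57 s = 0 h 0 min 57 s.
Timecode: 00:00:57:26.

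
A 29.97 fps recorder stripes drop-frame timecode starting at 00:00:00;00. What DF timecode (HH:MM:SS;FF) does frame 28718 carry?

Each 10-minute DF block holds 10 × 60 × 30 − 9 × 2 = 17982 frames. 28718 ÷ 17982 → 1 full block, remainder 10736.
Within the partial block the first minute is 1800 frames and each further minute 1798, so 5 further minute boundaries passed. Total skipped labels = 18 × 1 + 2 × 5 = 28.
Non-drop label index = 28718 + 28 = 28746; at 30 labels/s that is 00:15:58:06, i.e. DF 00:15:58;06.

00:15:58;06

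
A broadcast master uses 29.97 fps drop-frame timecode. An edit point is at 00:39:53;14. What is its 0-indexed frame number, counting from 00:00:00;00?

71732

Complete 10-minute blocks: 3, each 17982 frames → 53946.
Remaining 9 whole minutes in the current block: 1800 + 8 × 1798 = 16184 frames.
Within the current minute: 53 × 30 + 14 − 2 = 1602 (labels ;00/;01 skipped at this minute). Total = 53946 + 16184 + 1602 = 71732.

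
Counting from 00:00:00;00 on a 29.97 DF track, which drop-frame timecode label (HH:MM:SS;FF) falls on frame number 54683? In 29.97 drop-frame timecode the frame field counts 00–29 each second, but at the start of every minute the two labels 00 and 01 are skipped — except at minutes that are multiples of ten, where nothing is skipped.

00:30:24;17

Ten DF minutes hold 17982 frames, so frame 54683 lies in block 3 (frames 53946–71927) with 737 frames into that block.
The block's first minute is 1800 frames and the rest 1798 each; 737 frames reaches minute 0, so 3 × 18 + 0 × 2 = 54 labels have been skipped so far.
Adding those back, label number 54683 + 54 = 54737 at 30 labels/s is 1824 s + 17 f = 0 h 30 min 24 s frame 17, i.e. 00:30:24;17.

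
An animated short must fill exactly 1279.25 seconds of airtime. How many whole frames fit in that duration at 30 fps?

Frames = 1279.25 × 30 = 76755/2 ≈ 38377.5000.
Complete frames: 38377.

38377 frames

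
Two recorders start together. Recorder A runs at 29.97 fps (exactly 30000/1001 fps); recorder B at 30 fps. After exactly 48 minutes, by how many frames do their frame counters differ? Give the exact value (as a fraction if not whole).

48 min = 2880 s.
A emits 30000/1001 × 2880 = 86400000/1001 frames; B emits 30 × 2880 = 86400.
Difference = 86400/1001 frames (≈ 86.3137); B is ahead of A.

86400/1001 frames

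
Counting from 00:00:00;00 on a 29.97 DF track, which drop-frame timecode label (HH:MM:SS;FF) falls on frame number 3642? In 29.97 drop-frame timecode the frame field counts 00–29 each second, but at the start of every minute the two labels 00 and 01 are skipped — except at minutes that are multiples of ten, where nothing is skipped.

00:02:01;16

Each 10-minute DF block holds 10 × 60 × 30 − 9 × 2 = 17982 frames. 3642 ÷ 17982 → 0 full blocks, remainder 3642.
Within the partial block the first minute is 1800 frames and each further minute 1798, so 2 further minute boundaries passed. Total skipped labels = 18 × 0 + 2 × 2 = 4.
Non-drop label index = 3642 + 4 = 3646; at 30 labels/s that is 00:02:01:16, i.e. DF 00:02:01;16.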